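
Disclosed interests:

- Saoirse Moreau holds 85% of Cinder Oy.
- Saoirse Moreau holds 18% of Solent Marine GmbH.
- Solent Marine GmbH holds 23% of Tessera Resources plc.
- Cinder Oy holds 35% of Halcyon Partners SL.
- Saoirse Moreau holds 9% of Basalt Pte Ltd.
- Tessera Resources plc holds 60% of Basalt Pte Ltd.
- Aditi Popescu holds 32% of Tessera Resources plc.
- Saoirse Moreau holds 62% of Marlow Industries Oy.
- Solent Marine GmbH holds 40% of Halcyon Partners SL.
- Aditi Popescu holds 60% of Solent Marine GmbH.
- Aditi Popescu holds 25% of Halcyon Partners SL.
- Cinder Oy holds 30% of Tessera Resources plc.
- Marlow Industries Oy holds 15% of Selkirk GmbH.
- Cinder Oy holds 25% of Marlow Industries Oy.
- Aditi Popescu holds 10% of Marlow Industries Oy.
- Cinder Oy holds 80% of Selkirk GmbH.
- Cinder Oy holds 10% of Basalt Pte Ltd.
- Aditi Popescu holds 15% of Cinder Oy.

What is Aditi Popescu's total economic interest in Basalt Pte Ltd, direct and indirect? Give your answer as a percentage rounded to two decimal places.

31.68%

Aditi reaches Basalt along 4 paths.
Via Cinder: 15% × 10% = 1.5%.
Via Solent → Tessera: 60% × 23% × 60% = 8.28%.
Via Tessera: 32% × 60% = 19.2%.
Via Cinder → Tessera: 15% × 30% × 60% = 2.7%.
Total: 1.5% + 8.28% + 19.2% + 2.7% = 31.68%.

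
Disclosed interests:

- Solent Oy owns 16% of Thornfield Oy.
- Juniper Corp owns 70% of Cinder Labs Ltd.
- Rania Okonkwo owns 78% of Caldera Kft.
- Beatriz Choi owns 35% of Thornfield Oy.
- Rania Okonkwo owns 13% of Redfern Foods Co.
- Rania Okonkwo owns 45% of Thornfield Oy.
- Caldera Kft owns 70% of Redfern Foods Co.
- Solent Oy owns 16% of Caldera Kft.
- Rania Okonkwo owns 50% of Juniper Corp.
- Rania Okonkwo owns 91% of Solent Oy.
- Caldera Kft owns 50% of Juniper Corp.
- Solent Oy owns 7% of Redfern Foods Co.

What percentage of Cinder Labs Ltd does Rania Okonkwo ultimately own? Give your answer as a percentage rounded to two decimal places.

67.40%

Rania reaches Cinder along 3 paths.
Via Juniper: 50% × 70% = 35%.
Via Caldera → Juniper: 78% × 50% × 70% = 27.3%.
Via Solent → Caldera → Juniper: 91% × 16% × 50% × 70% = 5.096%.
Total: 35% + 27.3% + 5.096% = 67.396%.
Rounded: 67.40%.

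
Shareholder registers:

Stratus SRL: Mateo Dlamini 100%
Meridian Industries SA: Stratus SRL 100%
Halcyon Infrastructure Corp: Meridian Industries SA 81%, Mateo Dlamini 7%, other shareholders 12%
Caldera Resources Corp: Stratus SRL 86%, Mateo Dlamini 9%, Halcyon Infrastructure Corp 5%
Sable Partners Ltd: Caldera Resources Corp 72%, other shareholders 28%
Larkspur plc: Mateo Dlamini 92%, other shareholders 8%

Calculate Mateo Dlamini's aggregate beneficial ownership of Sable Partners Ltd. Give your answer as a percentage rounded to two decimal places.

71.57%

Mateo reaches Sable along 4 paths.
Via Stratus → Caldera: 100% × 86% × 72% = 61.92%.
Via Caldera: 9% × 72% = 6.48%.
Via Stratus → Meridian → Halcyon → Caldera: 100% × 100% × 81% × 5% × 72% = 2.916%.
Via Halcyon → Caldera: 7% × 5% × 72% = 0.252%.
Total: 61.92% + 6.48% + 2.916% + 0.252% = 71.568%.
Rounded: 71.57%.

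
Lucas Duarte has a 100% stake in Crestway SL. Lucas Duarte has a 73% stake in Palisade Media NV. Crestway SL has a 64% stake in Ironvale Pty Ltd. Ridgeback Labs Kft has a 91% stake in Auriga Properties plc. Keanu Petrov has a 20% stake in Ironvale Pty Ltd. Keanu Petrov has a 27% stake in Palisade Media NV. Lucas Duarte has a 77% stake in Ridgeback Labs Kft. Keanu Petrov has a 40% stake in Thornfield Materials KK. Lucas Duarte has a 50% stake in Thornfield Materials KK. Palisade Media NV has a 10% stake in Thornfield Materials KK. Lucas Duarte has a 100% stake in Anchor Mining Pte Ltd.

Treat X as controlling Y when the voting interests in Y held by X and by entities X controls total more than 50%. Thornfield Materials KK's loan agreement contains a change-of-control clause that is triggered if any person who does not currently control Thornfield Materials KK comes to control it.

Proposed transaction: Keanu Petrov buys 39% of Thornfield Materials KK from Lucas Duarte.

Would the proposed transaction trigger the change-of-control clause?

Yes

The purchase adds only to Keanu's holdings (Lucas's stake shrinks), so Keanu is the only person who could newly come to control Thornfield.
Keanu's largest direct stake is 40% in Thornfield, which does not meet the threshold, so Keanu controls no company.
In Thornfield, Keanu's side holds only 40%, not > 50%.
So before the transaction, Keanu does not control Thornfield.
After the purchase, Keanu's direct stake in Thornfield rises to 40% + 39% = 79%, and Lucas's stake falls to 11%.
Keanu holds 79% of Thornfield, so Keanu controls Thornfield.
Keanu did not control Thornfield before and does after, so the clause is triggered.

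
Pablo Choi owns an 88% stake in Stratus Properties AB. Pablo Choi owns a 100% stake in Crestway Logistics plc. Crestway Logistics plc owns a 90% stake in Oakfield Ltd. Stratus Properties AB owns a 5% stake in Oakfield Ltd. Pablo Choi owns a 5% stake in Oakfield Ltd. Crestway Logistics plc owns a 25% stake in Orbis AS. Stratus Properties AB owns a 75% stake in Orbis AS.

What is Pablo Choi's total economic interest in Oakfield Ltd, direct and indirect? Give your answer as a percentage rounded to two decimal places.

Pablo reaches Oakfield along 3 paths.
Via Crestway: 100% × 90% = 90%.
Direct stake: 5% = 5%.
Via Stratus: 88% × 5% = 4.4%.
Total: 90% + 5% + 4.4% = 99.4%.
Rounded: 99.40%.

99.40%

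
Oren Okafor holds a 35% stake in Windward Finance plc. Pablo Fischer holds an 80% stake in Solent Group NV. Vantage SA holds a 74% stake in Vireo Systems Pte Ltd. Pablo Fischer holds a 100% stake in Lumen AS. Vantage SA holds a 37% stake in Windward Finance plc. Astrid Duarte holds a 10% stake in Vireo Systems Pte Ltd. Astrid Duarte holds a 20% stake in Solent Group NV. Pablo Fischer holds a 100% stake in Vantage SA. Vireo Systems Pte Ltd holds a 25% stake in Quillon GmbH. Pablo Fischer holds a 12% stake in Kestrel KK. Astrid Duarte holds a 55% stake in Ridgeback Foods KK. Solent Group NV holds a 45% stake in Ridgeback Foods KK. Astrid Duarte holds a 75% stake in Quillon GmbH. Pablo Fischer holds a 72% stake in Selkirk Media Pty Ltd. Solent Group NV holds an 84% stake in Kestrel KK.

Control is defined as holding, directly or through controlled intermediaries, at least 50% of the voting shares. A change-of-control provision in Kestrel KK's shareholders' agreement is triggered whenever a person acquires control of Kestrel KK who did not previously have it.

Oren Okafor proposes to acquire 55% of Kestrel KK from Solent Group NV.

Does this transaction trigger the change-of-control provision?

The purchase adds only to Oren's holdings (Solent's stake shrinks), so Oren is the only person who could newly come to control Kestrel.
Oren's largest direct stake is 35% in Windward, which does not meet the threshold, so Oren controls no company.
Neither Oren nor any entity Oren controls holds any voting interest in Kestrel.
So before the transaction, Oren does not control Kestrel.
After the purchase, Oren holds 55% of Kestrel directly, and Solent's stake falls to 29%.
Oren holds 55% of Kestrel, so Oren controls Kestrel.
Oren did not control Kestrel before and does after, so the clause is triggered.

Yes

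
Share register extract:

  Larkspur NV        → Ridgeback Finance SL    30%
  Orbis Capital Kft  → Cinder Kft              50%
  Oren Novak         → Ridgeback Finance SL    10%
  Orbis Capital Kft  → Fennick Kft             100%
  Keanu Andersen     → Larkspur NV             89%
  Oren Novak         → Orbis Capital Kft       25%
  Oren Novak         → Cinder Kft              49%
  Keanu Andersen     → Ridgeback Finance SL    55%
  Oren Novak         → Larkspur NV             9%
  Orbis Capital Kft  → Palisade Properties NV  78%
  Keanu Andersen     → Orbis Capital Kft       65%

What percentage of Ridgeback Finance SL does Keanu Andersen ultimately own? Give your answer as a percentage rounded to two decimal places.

Keanu reaches Ridgeback along 2 paths.
Via Larkspur: 89% × 30% = 26.7%.
Direct stake: 55% = 55%.
Total: 26.7% + 55% = 81.7%.
Rounded: 81.70%.

81.70%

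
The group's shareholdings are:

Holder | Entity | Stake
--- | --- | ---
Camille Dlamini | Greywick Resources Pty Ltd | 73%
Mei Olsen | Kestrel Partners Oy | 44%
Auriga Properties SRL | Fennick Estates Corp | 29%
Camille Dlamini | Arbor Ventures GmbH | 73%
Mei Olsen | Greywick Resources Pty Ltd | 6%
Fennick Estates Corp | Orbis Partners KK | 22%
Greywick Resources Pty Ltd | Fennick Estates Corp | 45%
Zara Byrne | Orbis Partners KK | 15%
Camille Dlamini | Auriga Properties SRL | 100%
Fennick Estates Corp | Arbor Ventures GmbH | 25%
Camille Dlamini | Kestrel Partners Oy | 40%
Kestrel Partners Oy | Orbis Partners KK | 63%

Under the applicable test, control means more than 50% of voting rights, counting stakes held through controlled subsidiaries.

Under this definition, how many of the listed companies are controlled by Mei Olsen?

Mei's largest direct stake is 44% in Kestrel, which does not meet the threshold.
Mei controls 0 companies.

0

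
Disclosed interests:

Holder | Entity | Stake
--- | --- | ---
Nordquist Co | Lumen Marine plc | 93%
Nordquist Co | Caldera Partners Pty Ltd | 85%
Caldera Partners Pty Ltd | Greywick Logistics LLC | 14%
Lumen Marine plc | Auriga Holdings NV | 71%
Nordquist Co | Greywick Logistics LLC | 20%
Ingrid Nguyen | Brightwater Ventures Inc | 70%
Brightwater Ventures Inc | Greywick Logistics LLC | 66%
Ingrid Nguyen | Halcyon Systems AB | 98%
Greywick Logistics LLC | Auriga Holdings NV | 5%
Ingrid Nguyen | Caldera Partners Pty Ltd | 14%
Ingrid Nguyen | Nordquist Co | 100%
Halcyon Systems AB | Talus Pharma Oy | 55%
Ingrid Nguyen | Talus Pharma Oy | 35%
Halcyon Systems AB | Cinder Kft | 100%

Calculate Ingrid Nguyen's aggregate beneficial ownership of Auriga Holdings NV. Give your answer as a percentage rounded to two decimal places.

Ingrid reaches Auriga along 5 paths.
Via Nordquist → Greywick: 100% × 20% × 5% = 1%.
Via Nordquist → Caldera → Greywick: 100% × 85% × 14% × 5% = 0.595%.
Via Caldera → Greywick: 14% × 14% × 5% = 0.098%.
Via Brightwater → Greywick: 70% × 66% × 5% = 2.31%.
Via Nordquist → Lumen: 100% × 93% × 71% = 66.03%.
Total: 1% + 0.595% + 0.098% + 2.31% + 66.03% = 70.033%.
Rounded: 70.03%.

70.03%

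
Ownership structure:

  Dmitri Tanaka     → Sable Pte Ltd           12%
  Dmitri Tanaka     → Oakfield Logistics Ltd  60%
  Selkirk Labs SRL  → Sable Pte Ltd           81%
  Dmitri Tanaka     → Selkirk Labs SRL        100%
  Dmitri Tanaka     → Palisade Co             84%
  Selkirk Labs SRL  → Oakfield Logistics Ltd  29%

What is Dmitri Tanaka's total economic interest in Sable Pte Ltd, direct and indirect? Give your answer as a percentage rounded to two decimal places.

Dmitri reaches Sable along 2 paths.
Via Selkirk: 100% × 81% = 81%.
Direct stake: 12% = 12%.
Total: 81% + 12% = 93%.
Rounded: 93.00%.

93.00%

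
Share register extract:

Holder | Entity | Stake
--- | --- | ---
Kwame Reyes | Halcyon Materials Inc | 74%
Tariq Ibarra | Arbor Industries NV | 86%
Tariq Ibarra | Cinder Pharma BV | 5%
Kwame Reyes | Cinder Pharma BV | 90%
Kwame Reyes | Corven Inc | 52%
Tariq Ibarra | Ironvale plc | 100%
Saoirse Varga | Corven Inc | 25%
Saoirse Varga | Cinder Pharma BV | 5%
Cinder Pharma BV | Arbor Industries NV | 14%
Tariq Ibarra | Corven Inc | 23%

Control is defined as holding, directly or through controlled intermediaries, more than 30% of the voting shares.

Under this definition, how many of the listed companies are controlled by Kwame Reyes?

Kwame holds 90% of Cinder, so Kwame controls Cinder.
Kwame holds 52% of Corven, so Kwame controls Corven.
Kwame holds 74% of Halcyon, so Kwame controls Halcyon.
No other company's threshold is met.
Kwame controls 3 companies.

3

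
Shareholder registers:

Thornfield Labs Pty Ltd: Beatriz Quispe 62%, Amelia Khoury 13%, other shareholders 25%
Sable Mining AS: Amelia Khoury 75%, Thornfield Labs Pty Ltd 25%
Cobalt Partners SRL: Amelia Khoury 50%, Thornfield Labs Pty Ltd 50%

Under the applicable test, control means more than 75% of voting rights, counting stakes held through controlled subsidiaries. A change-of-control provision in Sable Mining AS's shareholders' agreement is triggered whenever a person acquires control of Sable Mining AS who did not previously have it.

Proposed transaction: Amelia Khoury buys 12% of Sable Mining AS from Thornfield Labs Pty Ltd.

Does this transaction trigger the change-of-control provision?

Yes

The purchase adds only to Amelia's holdings (Thornfield's stake shrinks), so Amelia is the only person who could newly come to control Sable.
Amelia's largest direct stake is 75% in Sable, which does not meet the threshold, so Amelia controls no company.
In Sable, Amelia's side holds only 75%, not > 75%.
So before the transaction, Amelia does not control Sable.
After the purchase, Amelia's direct stake in Sable rises to 75% + 12% = 87%, and Thornfield's stake falls to 13%.
Amelia holds 87% of Sable, so Amelia controls Sable.
Amelia did not control Sable before and does after, so the clause is triggered.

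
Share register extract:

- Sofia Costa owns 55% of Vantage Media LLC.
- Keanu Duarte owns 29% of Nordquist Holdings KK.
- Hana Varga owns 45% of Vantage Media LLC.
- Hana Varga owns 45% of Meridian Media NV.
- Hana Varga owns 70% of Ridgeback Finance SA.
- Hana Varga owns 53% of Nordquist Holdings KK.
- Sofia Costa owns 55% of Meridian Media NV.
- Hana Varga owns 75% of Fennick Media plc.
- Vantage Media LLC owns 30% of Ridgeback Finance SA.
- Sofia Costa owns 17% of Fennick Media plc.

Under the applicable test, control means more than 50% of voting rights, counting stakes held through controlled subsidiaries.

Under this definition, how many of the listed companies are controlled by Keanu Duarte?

0

Keanu's largest direct stake is 29% in Nordquist, which does not meet the threshold.
Keanu controls 0 companies.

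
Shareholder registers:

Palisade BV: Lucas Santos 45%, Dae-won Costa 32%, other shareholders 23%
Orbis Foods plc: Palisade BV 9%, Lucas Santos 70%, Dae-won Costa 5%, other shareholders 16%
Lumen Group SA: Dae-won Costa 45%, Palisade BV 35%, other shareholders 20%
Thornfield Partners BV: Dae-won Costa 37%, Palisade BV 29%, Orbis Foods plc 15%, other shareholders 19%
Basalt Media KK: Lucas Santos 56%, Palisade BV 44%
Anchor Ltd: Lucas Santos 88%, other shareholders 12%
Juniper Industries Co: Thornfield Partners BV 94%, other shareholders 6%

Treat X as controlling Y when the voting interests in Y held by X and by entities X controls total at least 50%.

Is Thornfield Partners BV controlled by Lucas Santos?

No

Lucas holds 70% of Orbis, so Lucas controls Orbis.
Lucas holds 56% of Basalt, so Lucas controls Basalt.
Lucas holds 88% of Anchor, so Lucas controls Anchor.
In Thornfield, Lucas's side holds only 15%, not ≥ 50%.
So Lucas does not control Thornfield.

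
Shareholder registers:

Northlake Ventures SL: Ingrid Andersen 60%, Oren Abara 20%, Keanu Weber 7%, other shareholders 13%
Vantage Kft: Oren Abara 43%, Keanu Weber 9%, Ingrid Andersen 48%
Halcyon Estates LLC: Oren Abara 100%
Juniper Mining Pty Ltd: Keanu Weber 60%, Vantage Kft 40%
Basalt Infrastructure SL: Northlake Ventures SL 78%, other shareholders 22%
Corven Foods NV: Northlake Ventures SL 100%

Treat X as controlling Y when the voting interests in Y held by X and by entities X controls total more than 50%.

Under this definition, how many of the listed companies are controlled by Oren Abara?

Oren holds 100% of Halcyon, so Oren controls Halcyon.
No other company's threshold is met.
Oren controls 1 company.

1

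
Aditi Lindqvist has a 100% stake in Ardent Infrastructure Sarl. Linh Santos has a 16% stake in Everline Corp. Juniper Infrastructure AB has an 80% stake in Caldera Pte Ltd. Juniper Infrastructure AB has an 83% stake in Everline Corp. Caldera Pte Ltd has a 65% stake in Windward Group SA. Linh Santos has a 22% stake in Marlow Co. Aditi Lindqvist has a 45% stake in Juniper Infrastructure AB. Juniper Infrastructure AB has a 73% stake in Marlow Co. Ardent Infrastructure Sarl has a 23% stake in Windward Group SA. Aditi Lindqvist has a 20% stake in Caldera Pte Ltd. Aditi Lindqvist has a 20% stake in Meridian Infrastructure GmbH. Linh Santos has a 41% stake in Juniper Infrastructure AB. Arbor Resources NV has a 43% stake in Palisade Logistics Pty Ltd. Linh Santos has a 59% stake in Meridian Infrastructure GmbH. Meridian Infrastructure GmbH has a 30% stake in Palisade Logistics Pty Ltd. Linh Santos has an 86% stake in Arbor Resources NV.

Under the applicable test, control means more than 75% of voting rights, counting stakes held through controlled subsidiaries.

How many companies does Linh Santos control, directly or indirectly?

Linh holds 86% of Arbor, so Linh controls Arbor.
No other company's threshold is met.
Linh controls 1 company.

1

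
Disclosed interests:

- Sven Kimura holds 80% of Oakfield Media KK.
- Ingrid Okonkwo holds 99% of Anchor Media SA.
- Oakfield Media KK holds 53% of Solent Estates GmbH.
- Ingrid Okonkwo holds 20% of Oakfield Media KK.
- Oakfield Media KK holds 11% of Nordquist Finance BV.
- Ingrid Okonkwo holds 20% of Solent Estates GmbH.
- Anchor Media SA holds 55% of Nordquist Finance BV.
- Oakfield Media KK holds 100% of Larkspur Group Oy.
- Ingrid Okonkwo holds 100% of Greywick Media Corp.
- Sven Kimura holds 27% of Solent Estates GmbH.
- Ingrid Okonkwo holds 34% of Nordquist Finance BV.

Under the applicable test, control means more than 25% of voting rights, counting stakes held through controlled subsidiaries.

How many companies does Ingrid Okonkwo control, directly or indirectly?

Ingrid holds 99% of Anchor, so Ingrid controls Anchor.
Ingrid and Anchor together hold 34% + 55% = 89% of Nordquist, so Ingrid controls Nordquist.
Ingrid holds 100% of Greywick, so Ingrid controls Greywick.
No other company's threshold is met.
Ingrid controls 3 companies.

3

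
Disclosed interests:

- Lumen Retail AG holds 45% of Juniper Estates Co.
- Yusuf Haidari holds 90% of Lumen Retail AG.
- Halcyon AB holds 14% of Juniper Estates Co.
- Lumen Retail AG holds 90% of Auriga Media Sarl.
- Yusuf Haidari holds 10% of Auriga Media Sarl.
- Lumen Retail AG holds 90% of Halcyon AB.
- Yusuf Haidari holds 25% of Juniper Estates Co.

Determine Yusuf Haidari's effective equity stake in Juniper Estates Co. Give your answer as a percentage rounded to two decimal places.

Yusuf reaches Juniper along 3 paths.
Via Lumen → Halcyon: 90% × 90% × 14% = 11.34%.
Direct stake: 25% = 25%.
Via Lumen: 90% × 45% = 40.5%.
Total: 11.34% + 25% + 40.5% = 76.84%.

76.84%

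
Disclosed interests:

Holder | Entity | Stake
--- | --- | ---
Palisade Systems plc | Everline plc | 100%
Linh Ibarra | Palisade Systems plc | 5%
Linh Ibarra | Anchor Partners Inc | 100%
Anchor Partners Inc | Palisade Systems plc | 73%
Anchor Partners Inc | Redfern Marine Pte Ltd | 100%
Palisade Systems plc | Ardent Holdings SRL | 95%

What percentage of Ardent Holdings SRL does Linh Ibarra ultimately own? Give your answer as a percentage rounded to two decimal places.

74.10%

Linh reaches Ardent along 2 paths.
Via Palisade: 5% × 95% = 4.75%.
Via Anchor → Palisade: 100% × 73% × 95% = 69.35%.
Total: 4.75% + 69.35% = 74.1%.
Rounded: 74.10%.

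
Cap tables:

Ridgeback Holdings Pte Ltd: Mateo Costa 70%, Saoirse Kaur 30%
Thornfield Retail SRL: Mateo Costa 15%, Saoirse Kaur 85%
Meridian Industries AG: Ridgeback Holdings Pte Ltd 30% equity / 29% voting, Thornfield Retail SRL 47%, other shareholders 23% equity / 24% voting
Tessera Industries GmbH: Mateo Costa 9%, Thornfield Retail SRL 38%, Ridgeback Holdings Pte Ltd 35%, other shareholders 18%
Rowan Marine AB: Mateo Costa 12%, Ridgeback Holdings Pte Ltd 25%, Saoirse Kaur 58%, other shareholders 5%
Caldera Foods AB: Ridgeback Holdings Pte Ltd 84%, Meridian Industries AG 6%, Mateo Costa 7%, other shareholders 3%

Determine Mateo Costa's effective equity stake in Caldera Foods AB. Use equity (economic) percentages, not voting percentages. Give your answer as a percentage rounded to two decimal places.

67.48%

Mateo reaches Caldera along 4 paths.
Via Ridgeback: 70% × 84% = 58.8%.
Via Ridgeback → Meridian: 70% × 30% × 6% = 1.26%.
Via Thornfield → Meridian: 15% × 47% × 6% = 0.423%.
Direct stake: 7% = 7%.
Total: 58.8% + 1.26% + 0.423% + 7% = 67.483%.
Rounded: 67.48%.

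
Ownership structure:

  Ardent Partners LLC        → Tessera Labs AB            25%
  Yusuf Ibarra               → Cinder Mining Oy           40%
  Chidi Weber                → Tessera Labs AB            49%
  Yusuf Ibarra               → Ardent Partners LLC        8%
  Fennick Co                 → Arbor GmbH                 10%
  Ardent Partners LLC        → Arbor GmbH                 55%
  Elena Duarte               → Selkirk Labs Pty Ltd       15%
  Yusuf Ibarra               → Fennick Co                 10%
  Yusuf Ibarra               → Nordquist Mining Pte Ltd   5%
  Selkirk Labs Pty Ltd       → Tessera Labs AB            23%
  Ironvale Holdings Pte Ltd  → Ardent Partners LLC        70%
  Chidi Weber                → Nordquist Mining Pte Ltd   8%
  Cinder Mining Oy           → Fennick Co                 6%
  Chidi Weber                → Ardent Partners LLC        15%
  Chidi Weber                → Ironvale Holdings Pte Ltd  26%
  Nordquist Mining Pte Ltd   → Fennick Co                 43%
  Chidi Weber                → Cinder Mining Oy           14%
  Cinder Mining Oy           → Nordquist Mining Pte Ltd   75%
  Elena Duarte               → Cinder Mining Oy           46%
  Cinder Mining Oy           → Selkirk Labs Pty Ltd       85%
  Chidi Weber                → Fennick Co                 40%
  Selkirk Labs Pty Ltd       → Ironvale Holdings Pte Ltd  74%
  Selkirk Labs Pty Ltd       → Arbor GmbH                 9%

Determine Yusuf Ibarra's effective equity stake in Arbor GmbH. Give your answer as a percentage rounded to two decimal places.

19.89%

Yusuf reaches Arbor along 7 paths.
Via Cinder → Selkirk → Ironvale → Ardent: 40% × 85% × 74% × 70% × 55% = 9.6866%.
Via Ardent: 8% × 55% = 4.4%.
Via Cinder → Selkirk: 40% × 85% × 9% = 3.06%.
Via Fennick: 10% × 10% = 1%.
Via Nordquist → Fennick: 5% × 43% × 10% = 0.215%.
Via Cinder → Nordquist → Fennick: 40% × 75% × 43% × 10% = 1.29%.
Via Cinder → Fennick: 40% × 6% × 10% = 0.24%.
Total: 9.6866% + 4.4% + 3.06% + 1% + 0.215% + 1.29% + 0.24% = 19.8916%.
Rounded: 19.89%.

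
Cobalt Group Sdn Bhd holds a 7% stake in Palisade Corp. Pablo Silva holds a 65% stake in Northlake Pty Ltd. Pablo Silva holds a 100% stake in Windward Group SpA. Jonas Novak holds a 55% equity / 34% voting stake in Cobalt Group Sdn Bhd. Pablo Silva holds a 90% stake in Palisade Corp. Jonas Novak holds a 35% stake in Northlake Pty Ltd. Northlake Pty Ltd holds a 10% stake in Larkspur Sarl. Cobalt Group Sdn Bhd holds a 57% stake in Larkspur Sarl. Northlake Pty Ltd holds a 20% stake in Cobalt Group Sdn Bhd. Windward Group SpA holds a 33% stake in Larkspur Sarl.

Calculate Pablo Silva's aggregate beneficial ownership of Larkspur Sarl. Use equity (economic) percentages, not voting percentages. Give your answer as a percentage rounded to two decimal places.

46.91%

Pablo reaches Larkspur along 3 paths.
Via Windward: 100% × 33% = 33%.
Via Northlake: 65% × 10% = 6.5%.
Via Northlake → Cobalt: 65% × 20% × 57% = 7.41%.
Total: 33% + 6.5% + 7.41% = 46.91%.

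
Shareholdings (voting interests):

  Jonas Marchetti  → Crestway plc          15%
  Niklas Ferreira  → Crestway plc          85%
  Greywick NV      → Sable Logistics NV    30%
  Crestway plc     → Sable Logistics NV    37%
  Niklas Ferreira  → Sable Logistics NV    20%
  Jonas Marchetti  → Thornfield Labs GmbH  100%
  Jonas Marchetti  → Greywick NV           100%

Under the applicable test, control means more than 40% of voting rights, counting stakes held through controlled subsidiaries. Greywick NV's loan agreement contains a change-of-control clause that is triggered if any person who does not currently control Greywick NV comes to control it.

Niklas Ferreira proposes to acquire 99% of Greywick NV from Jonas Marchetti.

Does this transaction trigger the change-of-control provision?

Yes

The purchase adds only to Niklas's holdings (Jonas's stake shrinks), so Niklas is the only person who could newly come to control Greywick.
Niklas holds 85% of Crestway, so Niklas controls Crestway.
Niklas and Crestway together hold 20% + 37% = 57% of Sable, so Niklas controls Sable.
Neither Niklas nor any entity Niklas controls holds any voting interest in Greywick.
So before the transaction, Niklas does not control Greywick.
After the purchase, Niklas holds 99% of Greywick directly, and Jonas's stake falls to 1%.
Niklas holds 99% of Greywick, so Niklas controls Greywick.
Niklas did not control Greywick before and does after, so the clause is triggered.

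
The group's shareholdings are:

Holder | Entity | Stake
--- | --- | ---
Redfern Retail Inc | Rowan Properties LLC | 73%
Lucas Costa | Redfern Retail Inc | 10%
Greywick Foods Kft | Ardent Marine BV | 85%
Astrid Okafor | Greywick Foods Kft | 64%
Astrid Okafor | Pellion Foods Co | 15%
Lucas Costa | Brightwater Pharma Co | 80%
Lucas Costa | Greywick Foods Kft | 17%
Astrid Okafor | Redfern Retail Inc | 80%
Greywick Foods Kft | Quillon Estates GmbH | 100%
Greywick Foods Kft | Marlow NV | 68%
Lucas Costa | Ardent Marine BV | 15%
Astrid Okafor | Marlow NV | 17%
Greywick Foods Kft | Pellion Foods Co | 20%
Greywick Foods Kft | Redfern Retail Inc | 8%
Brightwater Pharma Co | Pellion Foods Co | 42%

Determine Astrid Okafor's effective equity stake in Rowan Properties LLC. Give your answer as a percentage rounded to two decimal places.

62.14%

Astrid reaches Rowan along 2 paths.
Via Greywick → Redfern: 64% × 8% × 73% = 3.7376%.
Via Redfern: 80% × 73% = 58.4%.
Total: 3.7376% + 58.4% = 62.1376%.
Rounded: 62.14%.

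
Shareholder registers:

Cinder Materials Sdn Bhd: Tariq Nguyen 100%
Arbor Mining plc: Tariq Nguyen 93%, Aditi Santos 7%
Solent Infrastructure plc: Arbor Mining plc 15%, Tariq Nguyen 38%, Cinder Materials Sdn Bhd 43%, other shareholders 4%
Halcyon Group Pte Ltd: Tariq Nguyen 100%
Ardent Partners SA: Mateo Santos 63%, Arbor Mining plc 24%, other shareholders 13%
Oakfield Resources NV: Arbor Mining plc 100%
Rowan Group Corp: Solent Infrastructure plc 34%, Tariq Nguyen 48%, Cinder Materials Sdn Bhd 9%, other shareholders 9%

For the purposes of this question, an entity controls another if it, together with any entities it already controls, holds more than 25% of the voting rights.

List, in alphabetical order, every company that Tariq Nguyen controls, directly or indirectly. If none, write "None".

Tariq holds 100% of Cinder, so Tariq controls Cinder.
Tariq holds 93% of Arbor, so Tariq controls Arbor.
Arbor and Tariq and Cinder together hold 15% + 38% + 43% = 96% of Solent, so Tariq controls Solent.
Tariq holds 100% of Halcyon, so Tariq controls Halcyon.
Arbor holds 100% of Oakfield, so Tariq controls Oakfield.
Solent and Tariq and Cinder together hold 34% + 48% + 9% = 91% of Rowan, so Tariq controls Rowan.
No other company's threshold is met.

Arbor Mining plc, Cinder Materials Sdn Bhd, Halcyon Group Pte Ltd, Oakfield Resources NV, Rowan Group Corp, Solent Infrastructure plc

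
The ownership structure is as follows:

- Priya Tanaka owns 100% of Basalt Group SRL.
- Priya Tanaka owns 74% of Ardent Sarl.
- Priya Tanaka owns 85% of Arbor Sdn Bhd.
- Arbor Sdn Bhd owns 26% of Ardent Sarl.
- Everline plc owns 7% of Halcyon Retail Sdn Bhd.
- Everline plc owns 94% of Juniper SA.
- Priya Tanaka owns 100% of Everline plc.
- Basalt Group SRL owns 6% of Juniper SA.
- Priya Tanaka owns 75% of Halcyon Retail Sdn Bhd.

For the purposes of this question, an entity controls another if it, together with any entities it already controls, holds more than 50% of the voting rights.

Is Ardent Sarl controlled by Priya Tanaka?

Yes

Priya holds 85% of Arbor, so Priya controls Arbor.
Priya and Arbor together hold 74% + 26% = 100% of Ardent, so Priya controls Ardent.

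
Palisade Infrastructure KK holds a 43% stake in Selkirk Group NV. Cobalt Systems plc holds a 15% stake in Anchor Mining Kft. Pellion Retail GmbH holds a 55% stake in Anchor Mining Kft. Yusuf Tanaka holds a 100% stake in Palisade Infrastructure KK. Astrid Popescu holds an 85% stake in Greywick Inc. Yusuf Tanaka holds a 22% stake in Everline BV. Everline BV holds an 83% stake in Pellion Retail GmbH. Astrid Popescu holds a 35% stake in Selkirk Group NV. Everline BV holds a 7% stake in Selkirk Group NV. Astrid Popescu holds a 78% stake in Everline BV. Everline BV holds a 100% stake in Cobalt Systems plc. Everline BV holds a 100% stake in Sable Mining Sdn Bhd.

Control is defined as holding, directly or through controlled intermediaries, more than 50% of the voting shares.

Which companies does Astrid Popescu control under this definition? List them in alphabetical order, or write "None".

Anchor Mining Kft, Cobalt Systems plc, Everline BV, Greywick Inc, Pellion Retail GmbH, Sable Mining Sdn Bhd

Astrid holds 78% of Everline, so Astrid controls Everline.
Everline holds 100% of Sable, so Astrid controls Sable.
Everline holds 100% of Cobalt, so Astrid controls Cobalt.
Everline holds 83% of Pellion, so Astrid controls Pellion.
Astrid holds 85% of Greywick, so Astrid controls Greywick.
Pellion and Cobalt together hold 55% + 15% = 70% of Anchor, so Astrid controls Anchor.
No other company's threshold is met.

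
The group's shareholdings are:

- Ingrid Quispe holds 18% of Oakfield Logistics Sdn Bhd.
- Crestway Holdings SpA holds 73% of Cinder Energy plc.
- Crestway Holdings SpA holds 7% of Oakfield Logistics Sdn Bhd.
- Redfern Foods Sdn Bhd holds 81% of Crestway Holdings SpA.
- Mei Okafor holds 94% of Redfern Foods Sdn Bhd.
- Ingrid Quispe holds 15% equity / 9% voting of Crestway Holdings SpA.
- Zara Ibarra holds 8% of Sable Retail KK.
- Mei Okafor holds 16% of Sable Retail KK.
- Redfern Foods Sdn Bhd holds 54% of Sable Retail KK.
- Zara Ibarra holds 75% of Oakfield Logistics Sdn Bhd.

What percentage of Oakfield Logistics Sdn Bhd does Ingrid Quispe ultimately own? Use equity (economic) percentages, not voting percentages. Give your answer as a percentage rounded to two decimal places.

19.05%

Ingrid reaches Oakfield along 2 paths.
Direct stake: 18% = 18%.
Via Crestway: 15% × 7% = 1.05%.
Total: 18% + 1.05% = 19.05%.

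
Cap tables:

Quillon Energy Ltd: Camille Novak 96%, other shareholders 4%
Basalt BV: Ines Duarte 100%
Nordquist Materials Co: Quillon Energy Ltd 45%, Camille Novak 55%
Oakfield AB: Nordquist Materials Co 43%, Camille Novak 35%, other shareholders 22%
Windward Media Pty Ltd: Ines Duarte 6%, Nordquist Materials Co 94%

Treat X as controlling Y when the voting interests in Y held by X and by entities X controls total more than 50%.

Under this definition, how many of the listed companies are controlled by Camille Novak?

4

Camille holds 96% of Quillon, so Camille controls Quillon.
Quillon and Camille together hold 45% + 55% = 100% of Nordquist, so Camille controls Nordquist.
Nordquist and Camille together hold 43% + 35% = 78% of Oakfield, so Camille controls Oakfield.
Nordquist holds 94% of Windward, so Camille controls Windward.
No other company's threshold is met.
Camille controls 4 companies.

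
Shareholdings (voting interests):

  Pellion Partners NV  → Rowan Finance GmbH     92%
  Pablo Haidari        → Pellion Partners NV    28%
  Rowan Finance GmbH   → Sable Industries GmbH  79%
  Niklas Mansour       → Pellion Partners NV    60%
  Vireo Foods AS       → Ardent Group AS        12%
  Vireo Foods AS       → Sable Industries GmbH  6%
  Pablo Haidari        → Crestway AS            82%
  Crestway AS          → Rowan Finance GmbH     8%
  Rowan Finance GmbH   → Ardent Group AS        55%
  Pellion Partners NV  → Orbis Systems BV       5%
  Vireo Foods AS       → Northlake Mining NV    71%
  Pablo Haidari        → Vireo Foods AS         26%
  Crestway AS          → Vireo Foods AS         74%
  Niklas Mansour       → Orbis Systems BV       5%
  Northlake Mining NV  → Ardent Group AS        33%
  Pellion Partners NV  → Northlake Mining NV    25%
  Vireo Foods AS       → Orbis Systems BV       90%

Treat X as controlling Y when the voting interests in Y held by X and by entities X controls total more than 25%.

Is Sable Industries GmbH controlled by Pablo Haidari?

Yes

Pablo holds 82% of Crestway, so Pablo controls Crestway.
Pablo and Crestway together hold 26% + 74% = 100% of Vireo, so Pablo controls Vireo.
Pablo holds 28% of Pellion, so Pablo controls Pellion.
Pellion and Crestway together hold 92% + 8% = 100% of Rowan, so Pablo controls Rowan.
Vireo and Rowan together hold 6% + 79% = 85% of Sable, so Pablo controls Sable.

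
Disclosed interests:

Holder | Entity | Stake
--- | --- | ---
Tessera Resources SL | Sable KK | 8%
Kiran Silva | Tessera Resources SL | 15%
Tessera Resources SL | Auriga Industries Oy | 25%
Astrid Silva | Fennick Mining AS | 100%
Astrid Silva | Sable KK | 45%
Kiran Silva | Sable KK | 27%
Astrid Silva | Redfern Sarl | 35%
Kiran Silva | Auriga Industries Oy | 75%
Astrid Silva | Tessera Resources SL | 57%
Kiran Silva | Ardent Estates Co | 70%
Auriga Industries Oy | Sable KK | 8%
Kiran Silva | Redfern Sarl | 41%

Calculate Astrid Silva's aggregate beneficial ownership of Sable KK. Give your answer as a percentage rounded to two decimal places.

50.70%

Astrid reaches Sable along 3 paths.
Via Tessera → Auriga: 57% × 25% × 8% = 1.14%.
Direct stake: 45% = 45%.
Via Tessera: 57% × 8% = 4.56%.
Total: 1.14% + 45% + 4.56% = 50.7%.
Rounded: 50.70%.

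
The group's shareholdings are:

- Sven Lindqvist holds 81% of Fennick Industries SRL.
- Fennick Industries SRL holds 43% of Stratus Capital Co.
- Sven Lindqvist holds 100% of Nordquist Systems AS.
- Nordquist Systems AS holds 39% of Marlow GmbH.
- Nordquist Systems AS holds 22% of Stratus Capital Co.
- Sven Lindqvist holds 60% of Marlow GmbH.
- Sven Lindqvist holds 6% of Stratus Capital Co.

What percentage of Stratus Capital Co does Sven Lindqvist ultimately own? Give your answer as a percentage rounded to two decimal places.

62.83%

Sven reaches Stratus along 3 paths.
Via Fennick: 81% × 43% = 34.83%.
Via Nordquist: 100% × 22% = 22%.
Direct stake: 6% = 6%.
Total: 34.83% + 22% + 6% = 62.83%.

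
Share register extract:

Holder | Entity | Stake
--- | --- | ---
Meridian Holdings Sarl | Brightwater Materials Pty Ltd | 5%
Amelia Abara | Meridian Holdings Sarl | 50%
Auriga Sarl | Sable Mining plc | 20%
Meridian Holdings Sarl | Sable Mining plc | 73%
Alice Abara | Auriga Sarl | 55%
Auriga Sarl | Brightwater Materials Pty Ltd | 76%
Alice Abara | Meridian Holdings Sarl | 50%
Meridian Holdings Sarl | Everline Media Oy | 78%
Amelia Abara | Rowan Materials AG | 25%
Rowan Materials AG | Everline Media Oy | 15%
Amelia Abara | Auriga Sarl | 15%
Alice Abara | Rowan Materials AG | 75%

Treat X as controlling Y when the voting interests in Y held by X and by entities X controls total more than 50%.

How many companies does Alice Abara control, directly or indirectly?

Alice holds 55% of Auriga, so Alice controls Auriga.
Alice holds 75% of Rowan, so Alice controls Rowan.
Auriga holds 76% of Brightwater, so Alice controls Brightwater.
No other company's threshold is met.
Alice controls 3 companies.

3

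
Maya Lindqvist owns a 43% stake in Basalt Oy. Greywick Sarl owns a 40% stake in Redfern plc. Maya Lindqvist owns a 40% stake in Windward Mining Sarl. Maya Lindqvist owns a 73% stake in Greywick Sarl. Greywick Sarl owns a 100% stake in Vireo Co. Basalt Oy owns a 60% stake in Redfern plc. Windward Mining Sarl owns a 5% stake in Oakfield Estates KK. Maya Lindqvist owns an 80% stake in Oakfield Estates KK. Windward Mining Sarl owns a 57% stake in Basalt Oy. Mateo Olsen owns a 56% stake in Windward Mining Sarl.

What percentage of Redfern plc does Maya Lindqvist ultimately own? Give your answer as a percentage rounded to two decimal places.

Maya reaches Redfern along 3 paths.
Via Greywick: 73% × 40% = 29.2%.
Via Basalt: 43% × 60% = 25.8%.
Via Windward → Basalt: 40% × 57% × 60% = 13.68%.
Total: 29.2% + 25.8% + 13.68% = 68.68%.

68.68%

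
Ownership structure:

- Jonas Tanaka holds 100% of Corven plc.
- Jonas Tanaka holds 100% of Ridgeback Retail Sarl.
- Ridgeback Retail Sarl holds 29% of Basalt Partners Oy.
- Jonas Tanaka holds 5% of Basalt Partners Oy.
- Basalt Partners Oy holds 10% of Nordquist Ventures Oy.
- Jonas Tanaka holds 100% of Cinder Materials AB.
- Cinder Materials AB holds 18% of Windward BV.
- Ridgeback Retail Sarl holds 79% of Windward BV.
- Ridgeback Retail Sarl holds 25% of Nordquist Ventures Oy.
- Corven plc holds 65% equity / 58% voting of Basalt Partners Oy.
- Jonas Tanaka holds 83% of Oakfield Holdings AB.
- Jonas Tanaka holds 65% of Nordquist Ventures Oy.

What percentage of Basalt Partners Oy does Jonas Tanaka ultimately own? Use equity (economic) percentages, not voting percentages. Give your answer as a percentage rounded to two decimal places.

Jonas reaches Basalt along 3 paths.
Direct stake: 5% = 5%.
Via Corven: 100% × 65% = 65%.
Via Ridgeback: 100% × 29% = 29%.
Total: 5% + 65% + 29% = 99%.
Rounded: 99.00%.

99.00%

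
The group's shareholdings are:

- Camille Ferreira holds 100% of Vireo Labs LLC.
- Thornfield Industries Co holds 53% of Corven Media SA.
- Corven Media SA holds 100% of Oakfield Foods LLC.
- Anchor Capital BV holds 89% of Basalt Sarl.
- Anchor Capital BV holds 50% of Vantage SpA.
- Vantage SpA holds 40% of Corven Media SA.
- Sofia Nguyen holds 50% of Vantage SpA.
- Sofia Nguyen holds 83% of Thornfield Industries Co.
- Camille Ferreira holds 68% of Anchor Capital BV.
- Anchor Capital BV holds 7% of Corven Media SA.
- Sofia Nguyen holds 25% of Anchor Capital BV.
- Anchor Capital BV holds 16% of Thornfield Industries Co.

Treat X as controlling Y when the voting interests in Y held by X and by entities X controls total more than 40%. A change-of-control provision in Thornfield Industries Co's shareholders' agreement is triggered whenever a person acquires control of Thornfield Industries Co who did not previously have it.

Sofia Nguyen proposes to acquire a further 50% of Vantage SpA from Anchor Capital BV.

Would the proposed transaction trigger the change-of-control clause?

No

The purchase adds only to Sofia's holdings (Anchor's stake shrinks), so Sofia is the only person who could newly come to control Thornfield.
Sofia holds 83% of Thornfield, so Sofia controls Thornfield.
So Sofia already controls Thornfield before the transaction.
After the purchase, Sofia's direct stake in Vantage rises to 50% + 50% = 100%, and Anchor's stake falls to 0%.
Sofia controlled Thornfield already, so this is not a new person acquiring control; every other person's position is unchanged or reduced.
No new person acquires control, so the clause is not triggered.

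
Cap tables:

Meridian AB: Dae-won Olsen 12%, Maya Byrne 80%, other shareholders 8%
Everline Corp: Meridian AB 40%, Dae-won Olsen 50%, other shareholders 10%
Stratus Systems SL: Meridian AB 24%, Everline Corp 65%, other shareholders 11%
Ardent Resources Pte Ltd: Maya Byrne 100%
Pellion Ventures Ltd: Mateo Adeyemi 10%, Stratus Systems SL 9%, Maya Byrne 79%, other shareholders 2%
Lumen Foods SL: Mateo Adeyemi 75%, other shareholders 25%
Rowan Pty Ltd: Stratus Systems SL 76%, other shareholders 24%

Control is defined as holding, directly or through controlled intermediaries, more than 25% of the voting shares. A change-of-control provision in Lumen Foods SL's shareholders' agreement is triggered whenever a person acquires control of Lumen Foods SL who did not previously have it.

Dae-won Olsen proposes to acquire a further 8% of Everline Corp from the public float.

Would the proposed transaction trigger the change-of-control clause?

No

The purchase changes only Dae-won's holdings, so Dae-won is the only person who could newly come to control Lumen.
Dae-won holds 50% of Everline, so Dae-won controls Everline.
Everline holds 65% of Stratus, so Dae-won controls Stratus.
Stratus holds 76% of Rowan, so Dae-won controls Rowan.
Neither Dae-won nor any entity Dae-won controls holds any voting interest in Lumen.
So before the transaction, Dae-won does not control Lumen.
After the purchase, Dae-won's direct stake in Everline rises to 50% + 8% = 58%.
Dae-won holds 58% of Everline, so Dae-won controls Everline.
After the transaction, neither Dae-won nor any entity Dae-won controls holds a voting interest in Lumen, so Dae-won still does not control it.
No new person acquires control, so the clause is not triggered.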